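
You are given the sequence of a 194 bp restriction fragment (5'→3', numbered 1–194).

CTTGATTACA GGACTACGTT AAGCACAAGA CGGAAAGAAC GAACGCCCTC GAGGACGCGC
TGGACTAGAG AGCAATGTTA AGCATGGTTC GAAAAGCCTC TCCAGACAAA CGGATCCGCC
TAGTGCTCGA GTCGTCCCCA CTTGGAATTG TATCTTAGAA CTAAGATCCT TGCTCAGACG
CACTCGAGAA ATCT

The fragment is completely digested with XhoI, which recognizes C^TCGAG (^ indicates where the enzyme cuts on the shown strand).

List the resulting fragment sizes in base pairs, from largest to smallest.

78, 57, 48, 11 bp

XhoI sites (CTCGAG) start at positions 48, 126, 183.
XhoI cuts after the first base of each site, so after positions 48, 126, 183.
Linear molecule, 3 cuts → 4 fragments:
  1–48 → 48 bp
  49–126 → 78 bp
  127–183 → 57 bp
  184–194 → 11 bp
Sorted largest to smallest: 78, 57, 48, 11 bp.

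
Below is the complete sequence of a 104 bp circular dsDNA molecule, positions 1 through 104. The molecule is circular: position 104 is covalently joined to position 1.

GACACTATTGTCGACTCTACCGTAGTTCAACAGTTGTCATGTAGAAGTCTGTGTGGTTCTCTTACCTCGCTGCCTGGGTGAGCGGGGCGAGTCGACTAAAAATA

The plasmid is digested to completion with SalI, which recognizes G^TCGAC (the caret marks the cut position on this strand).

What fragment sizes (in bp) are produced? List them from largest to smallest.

SalI sites (GTCGAC) start at positions 10, 91.
SalI cuts after the first base of each site, so after positions 10, 91.
Circular molecule, 2 cuts → 2 fragments:
  11–91 → 81 bp
  92–104 then 1–10 → 13 + 10 = 23 bp
Sorted largest to smallest: 81, 23 bp.

81, 23 bp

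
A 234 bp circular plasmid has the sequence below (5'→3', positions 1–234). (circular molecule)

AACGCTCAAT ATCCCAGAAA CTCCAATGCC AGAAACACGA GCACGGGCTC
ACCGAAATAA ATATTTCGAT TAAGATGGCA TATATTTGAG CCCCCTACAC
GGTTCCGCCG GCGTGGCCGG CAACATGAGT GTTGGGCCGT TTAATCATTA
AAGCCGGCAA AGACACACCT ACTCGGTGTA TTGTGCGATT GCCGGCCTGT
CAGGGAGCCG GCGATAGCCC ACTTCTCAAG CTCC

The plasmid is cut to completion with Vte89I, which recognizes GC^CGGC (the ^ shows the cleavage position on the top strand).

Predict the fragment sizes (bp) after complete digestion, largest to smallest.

134, 38, 37, 16, 9 bp

Vte89I sites (GCCGGC) start at positions 107, 116, 153, 191, 207.
Vte89I cuts after base 2 of each site, so after positions 108, 117, 154, 192, 208.
Circular molecule, 5 cuts → 5 fragments:
  109–117 → 9 bp
  118–154 → 37 bp
  155–192 → 38 bp
  193–208 → 16 bp
  209–234 then 1–108 → 26 + 108 = 134 bp
Sorted largest to smallest: 134, 38, 37, 16, 9 bp.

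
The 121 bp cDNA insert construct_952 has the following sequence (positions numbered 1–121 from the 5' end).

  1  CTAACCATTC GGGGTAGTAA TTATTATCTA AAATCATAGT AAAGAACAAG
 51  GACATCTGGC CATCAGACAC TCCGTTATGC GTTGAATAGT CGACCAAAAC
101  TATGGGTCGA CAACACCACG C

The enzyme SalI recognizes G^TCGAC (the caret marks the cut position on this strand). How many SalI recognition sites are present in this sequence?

2

GTCGAC occurs starting at positions 89, 106.
SalI cuts at 2 sites.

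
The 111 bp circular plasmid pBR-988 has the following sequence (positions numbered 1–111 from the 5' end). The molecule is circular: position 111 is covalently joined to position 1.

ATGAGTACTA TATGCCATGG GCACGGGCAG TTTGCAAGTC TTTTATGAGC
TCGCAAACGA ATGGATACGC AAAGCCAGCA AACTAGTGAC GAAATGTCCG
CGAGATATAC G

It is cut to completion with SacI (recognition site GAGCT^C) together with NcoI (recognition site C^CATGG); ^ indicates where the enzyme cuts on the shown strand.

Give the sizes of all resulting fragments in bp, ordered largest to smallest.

75, 36 bp

The SacI site (GAGCTC) starts at position 47.
SacI cuts after base 5 of each site (before the last base), so after position 51.
The NcoI site (CCATGG) starts at position 15.
NcoI cuts after the first base of each site, so after position 15.
Combined cut positions: 15, 51.
Circular molecule, 2 cuts → 2 fragments:
  16–51 → 36 bp
  52–111 then 1–15 → 60 + 15 = 75 bp
Sorted largest to smallest: 75, 36 bp.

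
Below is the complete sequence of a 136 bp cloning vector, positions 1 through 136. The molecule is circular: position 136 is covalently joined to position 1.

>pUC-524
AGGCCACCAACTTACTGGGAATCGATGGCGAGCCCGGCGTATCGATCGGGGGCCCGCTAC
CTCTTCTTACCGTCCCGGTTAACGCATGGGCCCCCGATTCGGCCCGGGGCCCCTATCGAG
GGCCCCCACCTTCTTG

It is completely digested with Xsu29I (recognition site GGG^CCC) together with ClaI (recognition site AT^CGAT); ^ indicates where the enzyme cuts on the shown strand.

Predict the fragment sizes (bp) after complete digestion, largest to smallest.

38, 36, 20, 19, 13, 10 bp

Xsu29I sites (GGGCCC) start at positions 50, 88, 107, 120.
Xsu29I cuts after base 3 of each site, so after positions 52, 90, 109, 122.
ClaI sites (ATCGAT) start at positions 21, 41.
ClaI cuts after base 2 of each site, so after positions 22, 42.
Combined cut positions: 22, 42, 52, 90, 109, 122.
Circular molecule, 6 cuts → 6 fragments:
  23–42 → 20 bp
  43–52 → 10 bp
  53–90 → 38 bp
  91–109 → 19 bp
  110–122 → 13 bp
  123–136 then 1–22 → 14 + 22 = 36 bp
Sorted largest to smallest: 38, 36, 20, 19, 13, 10 bp.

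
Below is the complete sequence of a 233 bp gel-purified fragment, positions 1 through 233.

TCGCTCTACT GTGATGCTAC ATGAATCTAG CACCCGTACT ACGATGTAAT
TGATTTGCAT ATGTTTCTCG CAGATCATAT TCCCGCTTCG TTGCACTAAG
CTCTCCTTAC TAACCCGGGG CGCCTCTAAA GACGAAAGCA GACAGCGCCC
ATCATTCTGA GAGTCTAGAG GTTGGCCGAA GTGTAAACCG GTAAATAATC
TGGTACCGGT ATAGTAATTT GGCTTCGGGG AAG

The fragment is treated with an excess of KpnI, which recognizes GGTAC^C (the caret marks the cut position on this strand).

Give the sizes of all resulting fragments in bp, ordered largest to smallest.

206, 27 bp

The KpnI site (GGTACC) starts at position 202.
KpnI cuts after base 5 of each site (before the last base), so after position 206.
Linear molecule, 1 cut → 2 fragments:
  1–206 → 206 bp
  207–233 → 27 bp
Sorted largest to smallest: 206, 27 bp.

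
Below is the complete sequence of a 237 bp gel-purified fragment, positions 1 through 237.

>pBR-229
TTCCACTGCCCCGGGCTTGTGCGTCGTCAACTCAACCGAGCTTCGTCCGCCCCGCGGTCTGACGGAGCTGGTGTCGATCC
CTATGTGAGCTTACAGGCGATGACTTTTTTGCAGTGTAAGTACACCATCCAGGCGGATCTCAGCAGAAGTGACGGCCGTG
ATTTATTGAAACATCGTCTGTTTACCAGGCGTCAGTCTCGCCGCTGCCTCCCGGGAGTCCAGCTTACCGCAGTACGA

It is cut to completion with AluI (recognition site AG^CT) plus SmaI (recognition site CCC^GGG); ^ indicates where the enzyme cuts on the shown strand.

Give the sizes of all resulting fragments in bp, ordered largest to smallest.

AluI sites (AGCT) start at positions 39, 66, 88, 221.
AluI cuts after base 2 of each site, so after positions 40, 67, 89, 222.
SmaI sites (CCCGGG) start at positions 10, 210.
SmaI cuts after base 3 of each site, so after positions 12, 212.
Combined cut positions: 12, 40, 67, 89, 212, 222.
Linear molecule, 6 cuts → 7 fragments:
  1–12 → 12 bp
  13–40 → 28 bp
  41–67 → 27 bp
  68–89 → 22 bp
  90–212 → 123 bp
  213–222 → 10 bp
  223–237 → 15 bp
Sorted largest to smallest: 123, 28, 27, 22, 15, 12, 10 bp.

123, 28, 27, 22, 15, 12, 10 bp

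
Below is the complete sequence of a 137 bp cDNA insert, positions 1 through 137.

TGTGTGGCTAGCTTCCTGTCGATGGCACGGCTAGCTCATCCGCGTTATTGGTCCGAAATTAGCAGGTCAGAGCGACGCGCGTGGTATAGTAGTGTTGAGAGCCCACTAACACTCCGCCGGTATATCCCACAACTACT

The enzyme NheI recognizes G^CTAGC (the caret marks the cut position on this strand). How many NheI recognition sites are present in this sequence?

2

GCTAGC occurs starting at positions 7, 30.
NheI cuts at 2 sites.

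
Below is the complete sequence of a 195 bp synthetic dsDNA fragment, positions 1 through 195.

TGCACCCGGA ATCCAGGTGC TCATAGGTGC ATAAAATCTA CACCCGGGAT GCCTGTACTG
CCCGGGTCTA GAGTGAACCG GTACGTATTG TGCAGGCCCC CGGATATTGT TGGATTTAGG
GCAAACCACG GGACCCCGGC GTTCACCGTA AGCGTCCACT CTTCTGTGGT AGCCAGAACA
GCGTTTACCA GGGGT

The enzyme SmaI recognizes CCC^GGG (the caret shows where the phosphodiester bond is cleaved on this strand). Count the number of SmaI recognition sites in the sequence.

CCCGGG occurs starting at positions 43, 61.
SmaI cuts at 2 sites.

2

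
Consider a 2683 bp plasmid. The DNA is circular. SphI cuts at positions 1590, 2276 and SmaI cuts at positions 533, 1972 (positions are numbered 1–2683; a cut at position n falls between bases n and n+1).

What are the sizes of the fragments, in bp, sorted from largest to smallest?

Combined cut positions (sorted): 533, 1590, 1972, 2276.
Circular molecule, 4 cuts → 4 fragments:
  1590 − 533 = 1057 bp
  1972 − 1590 = 382 bp
  2276 − 1972 = 304 bp
  wrap: 2683 − 2276 + 533 = 940 bp
Sorted largest to smallest: 1057, 940, 382, 304 bp.

1057, 940, 382, 304 bp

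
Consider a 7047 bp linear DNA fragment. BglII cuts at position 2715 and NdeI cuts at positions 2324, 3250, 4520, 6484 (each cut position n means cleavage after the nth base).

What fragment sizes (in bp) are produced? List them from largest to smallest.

Combined cut positions (sorted): 2324, 2715, 3250, 4520, 6484.
Linear molecule, 5 cuts → 6 fragments:
  2324 − 0 = 2324 bp
  2715 − 2324 = 391 bp
  3250 − 2715 = 535 bp
  4520 − 3250 = 1270 bp
  6484 − 4520 = 1964 bp
  7047 − 6484 = 563 bp
Sorted largest to smallest: 2324, 1964, 1270, 563, 535, 391 bp.

2324, 1964, 1270, 563, 535, 391 bp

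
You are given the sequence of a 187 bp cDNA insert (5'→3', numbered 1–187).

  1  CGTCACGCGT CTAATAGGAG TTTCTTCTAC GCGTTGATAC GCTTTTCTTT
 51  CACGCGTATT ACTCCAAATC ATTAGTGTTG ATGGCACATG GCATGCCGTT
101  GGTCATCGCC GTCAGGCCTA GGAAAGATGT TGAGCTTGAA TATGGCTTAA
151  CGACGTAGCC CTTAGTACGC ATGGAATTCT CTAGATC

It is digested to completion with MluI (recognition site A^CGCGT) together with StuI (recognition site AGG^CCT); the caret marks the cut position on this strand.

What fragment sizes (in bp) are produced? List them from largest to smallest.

71, 64, 24, 23, 5 bp

MluI sites (ACGCGT) start at positions 5, 29, 52.
MluI cuts after the first base of each site, so after positions 5, 29, 52.
The StuI site (AGGCCT) starts at position 114.
StuI cuts after base 3 of each site, so after position 116.
Combined cut positions: 5, 29, 52, 116.
Linear molecule, 4 cuts → 5 fragments:
  1–5 → 5 bp
  6–29 → 24 bp
  30–52 → 23 bp
  53–116 → 64 bp
  117–187 → 71 bp
Sorted largest to smallest: 71, 64, 24, 23, 5 bp.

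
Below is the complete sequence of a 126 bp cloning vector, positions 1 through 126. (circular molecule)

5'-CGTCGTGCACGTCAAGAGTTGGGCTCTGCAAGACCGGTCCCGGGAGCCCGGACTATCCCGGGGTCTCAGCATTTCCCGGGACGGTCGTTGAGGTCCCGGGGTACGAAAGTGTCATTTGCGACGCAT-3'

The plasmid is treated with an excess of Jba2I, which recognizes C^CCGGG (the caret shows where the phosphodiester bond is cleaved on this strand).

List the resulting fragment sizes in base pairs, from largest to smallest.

Jba2I sites (CCCGGG) start at positions 39, 57, 75, 95.
Jba2I cuts after the first base of each site, so after positions 39, 57, 75, 95.
Circular molecule, 4 cuts → 4 fragments:
  40–57 → 18 bp
  58–75 → 18 bp
  76–95 → 20 bp
  96–126 then 1–39 → 31 + 39 = 70 bp
Sorted largest to smallest: 70, 20, 18, 18 bp.

70, 20, 18, 18 bp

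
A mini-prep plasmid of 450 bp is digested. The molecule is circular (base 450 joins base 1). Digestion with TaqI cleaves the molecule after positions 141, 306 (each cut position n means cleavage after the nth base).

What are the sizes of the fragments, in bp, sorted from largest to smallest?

285, 165 bp

Circular molecule, 2 cuts → 2 fragments:
  306 − 141 = 165 bp
  wrap: 450 − 306 + 141 = 285 bp
Sorted largest to smallest: 285, 165 bp.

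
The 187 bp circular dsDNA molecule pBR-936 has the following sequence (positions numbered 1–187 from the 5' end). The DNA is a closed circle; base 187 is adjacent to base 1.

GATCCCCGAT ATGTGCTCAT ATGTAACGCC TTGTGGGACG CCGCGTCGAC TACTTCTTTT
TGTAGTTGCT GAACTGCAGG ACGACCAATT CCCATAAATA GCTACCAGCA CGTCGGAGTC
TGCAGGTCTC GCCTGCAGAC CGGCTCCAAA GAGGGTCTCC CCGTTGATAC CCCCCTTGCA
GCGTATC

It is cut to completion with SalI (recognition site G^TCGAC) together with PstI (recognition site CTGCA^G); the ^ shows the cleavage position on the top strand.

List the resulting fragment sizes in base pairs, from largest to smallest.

The SalI site (GTCGAC) starts at position 45.
SalI cuts after the first base of each site, so after position 45.
PstI sites (CTGCAG) start at positions 74, 120, 133.
PstI cuts after base 5 of each site (before the last base), so after positions 78, 124, 137.
Combined cut positions: 45, 78, 124, 137.
Circular molecule, 4 cuts → 4 fragments:
  46–78 → 33 bp
  79–124 → 46 bp
  125–137 → 13 bp
  138–187 then 1–45 → 50 + 45 = 95 bp
Sorted largest to smallest: 95, 46, 33, 13 bp.

95, 46, 33, 13 bp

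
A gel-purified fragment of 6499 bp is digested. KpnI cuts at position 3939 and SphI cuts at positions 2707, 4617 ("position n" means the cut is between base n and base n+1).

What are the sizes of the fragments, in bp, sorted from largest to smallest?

Combined cut positions (sorted): 2707, 3939, 4617.
Linear molecule, 3 cuts → 4 fragments:
  2707 − 0 = 2707 bp
  3939 − 2707 = 1232 bp
  4617 − 3939 = 678 bp
  6499 − 4617 = 1882 bp
Sorted largest to smallest: 2707, 1882, 1232, 678 bp.

2707, 1882, 1232, 678 bp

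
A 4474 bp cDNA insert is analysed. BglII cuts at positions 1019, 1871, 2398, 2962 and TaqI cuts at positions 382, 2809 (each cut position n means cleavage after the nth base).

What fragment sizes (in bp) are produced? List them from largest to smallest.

Combined cut positions (sorted): 382, 1019, 1871, 2398, 2809, 2962.
Linear molecule, 6 cuts → 7 fragments:
  382 − 0 = 382 bp
  1019 − 382 = 637 bp
  1871 − 1019 = 852 bp
  2398 − 1871 = 527 bp
  2809 − 2398 = 411 bp
  2962 − 2809 = 153 bp
  4474 − 2962 = 1512 bp
Sorted largest to smallest: 1512, 852, 637, 527, 411, 382, 153 bp.

1512, 852, 637, 527, 411, 382, 153 bp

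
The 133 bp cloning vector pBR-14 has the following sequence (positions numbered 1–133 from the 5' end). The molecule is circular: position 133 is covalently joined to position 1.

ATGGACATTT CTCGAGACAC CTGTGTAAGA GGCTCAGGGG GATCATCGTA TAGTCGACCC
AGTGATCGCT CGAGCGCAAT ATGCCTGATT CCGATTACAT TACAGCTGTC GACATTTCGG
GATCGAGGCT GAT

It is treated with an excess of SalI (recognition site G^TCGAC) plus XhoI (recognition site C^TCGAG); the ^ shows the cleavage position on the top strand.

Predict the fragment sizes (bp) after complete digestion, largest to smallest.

SalI sites (GTCGAC) start at positions 53, 108.
SalI cuts after the first base of each site, so after positions 53, 108.
XhoI sites (CTCGAG) start at positions 11, 69.
XhoI cuts after the first base of each site, so after positions 11, 69.
Combined cut positions: 11, 53, 69, 108.
Circular molecule, 4 cuts → 4 fragments:
  12–53 → 42 bp
  54–69 → 16 bp
  70–108 → 39 bp
  109–133 then 1–11 → 25 + 11 = 36 bp
Sorted largest to smallest: 42, 39, 36, 16 bp.

42, 39, 36, 16 bp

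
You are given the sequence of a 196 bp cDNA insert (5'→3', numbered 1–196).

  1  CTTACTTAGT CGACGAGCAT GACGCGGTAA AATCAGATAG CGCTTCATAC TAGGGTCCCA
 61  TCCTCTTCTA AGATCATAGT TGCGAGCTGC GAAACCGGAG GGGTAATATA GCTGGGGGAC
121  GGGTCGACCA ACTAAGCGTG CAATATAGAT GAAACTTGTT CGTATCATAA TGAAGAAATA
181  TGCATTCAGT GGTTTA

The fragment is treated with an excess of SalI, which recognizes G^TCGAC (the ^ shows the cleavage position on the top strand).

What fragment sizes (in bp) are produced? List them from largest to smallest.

SalI sites (GTCGAC) start at positions 9, 123.
SalI cuts after the first base of each site, so after positions 9, 123.
Linear molecule, 2 cuts → 3 fragments:
  1–9 → 9 bp
  10–123 → 114 bp
  124–196 → 73 bp
Sorted largest to smallest: 114, 73, 9 bp.

114, 73, 9 bp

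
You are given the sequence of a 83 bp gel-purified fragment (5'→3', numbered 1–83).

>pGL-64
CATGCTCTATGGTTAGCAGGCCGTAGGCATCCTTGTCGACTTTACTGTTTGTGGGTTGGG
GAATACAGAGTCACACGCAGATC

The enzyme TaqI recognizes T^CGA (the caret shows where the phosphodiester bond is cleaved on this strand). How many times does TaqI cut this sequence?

1

TCGA occurs starting at position 36.
TaqI cuts at 1 site.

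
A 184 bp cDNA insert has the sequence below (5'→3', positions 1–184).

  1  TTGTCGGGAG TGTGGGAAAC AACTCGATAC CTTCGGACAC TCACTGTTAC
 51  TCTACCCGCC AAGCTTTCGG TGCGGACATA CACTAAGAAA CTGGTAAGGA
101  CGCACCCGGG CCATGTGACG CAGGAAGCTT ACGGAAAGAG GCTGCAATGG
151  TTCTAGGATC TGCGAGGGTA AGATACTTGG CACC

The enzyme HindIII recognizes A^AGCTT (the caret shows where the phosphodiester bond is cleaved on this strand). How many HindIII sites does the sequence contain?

2

AAGCTT occurs starting at positions 61, 125.
HindIII cuts at 2 sites.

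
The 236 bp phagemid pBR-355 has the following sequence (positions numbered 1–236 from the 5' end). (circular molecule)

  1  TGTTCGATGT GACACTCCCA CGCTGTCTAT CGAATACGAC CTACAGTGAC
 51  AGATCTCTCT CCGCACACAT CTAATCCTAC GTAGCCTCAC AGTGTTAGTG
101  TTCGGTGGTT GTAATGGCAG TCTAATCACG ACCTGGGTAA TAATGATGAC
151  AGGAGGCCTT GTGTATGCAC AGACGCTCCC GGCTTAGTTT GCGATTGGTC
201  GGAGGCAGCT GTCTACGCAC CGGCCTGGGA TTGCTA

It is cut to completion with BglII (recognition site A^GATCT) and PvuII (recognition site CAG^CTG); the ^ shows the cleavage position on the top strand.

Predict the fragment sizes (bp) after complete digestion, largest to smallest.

157, 79 bp

The BglII site (AGATCT) starts at position 51.
BglII cuts after the first base of each site, so after position 51.
The PvuII site (CAGCTG) starts at position 206.
PvuII cuts after base 3 of each site, so after position 208.
Combined cut positions: 51, 208.
Circular molecule, 2 cuts → 2 fragments:
  52–208 → 157 bp
  209–236 then 1–51 → 28 + 51 = 79 bp
Sorted largest to smallest: 157, 79 bp.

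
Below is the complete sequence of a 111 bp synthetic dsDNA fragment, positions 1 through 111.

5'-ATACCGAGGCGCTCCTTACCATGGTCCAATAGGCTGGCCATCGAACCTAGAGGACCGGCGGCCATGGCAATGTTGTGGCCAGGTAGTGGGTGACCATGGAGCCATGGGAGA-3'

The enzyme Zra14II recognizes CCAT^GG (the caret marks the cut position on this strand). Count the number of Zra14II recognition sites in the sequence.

CCATGG occurs starting at positions 19, 62, 94, 102.
Zra14II cuts at 4 sites.

4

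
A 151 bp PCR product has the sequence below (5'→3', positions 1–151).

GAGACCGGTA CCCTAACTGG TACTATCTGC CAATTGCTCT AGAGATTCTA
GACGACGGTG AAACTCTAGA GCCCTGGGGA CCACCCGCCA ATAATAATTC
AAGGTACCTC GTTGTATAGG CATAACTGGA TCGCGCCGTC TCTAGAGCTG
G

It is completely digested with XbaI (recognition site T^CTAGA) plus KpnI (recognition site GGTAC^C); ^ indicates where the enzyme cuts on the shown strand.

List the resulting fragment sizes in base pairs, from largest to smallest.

42, 34, 27, 18, 11, 10, 9 bp

XbaI sites (TCTAGA) start at positions 38, 47, 65, 141.
XbaI cuts after the first base of each site, so after positions 38, 47, 65, 141.
KpnI sites (GGTACC) start at positions 7, 103.
KpnI cuts after base 5 of each site (before the last base), so after positions 11, 107.
Combined cut positions: 11, 38, 47, 65, 107, 141.
Linear molecule, 6 cuts → 7 fragments:
  1–11 → 11 bp
  12–38 → 27 bp
  39–47 → 9 bp
  48–65 → 18 bp
  66–107 → 42 bp
  108–141 → 34 bp
  142–151 → 10 bp
Sorted largest to smallest: 42, 34, 27, 18, 11, 10, 9 bp.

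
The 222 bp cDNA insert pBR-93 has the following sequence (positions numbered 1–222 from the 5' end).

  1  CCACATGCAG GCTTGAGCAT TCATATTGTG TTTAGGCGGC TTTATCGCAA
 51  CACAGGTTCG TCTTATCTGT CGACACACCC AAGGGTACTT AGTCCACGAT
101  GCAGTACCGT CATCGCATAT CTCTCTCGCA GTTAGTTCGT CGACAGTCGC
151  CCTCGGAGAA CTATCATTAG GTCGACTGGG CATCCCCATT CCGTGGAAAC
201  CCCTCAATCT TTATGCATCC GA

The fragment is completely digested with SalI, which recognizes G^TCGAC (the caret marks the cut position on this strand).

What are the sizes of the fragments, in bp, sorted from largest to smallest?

SalI sites (GTCGAC) start at positions 69, 139, 171.
SalI cuts after the first base of each site, so after positions 69, 139, 171.
Linear molecule, 3 cuts → 4 fragments:
  1–69 → 69 bp
  70–139 → 70 bp
  140–171 → 32 bp
  172–222 → 51 bp
Sorted largest to smallest: 70, 69, 51, 32 bp.

70, 69, 51, 32 bp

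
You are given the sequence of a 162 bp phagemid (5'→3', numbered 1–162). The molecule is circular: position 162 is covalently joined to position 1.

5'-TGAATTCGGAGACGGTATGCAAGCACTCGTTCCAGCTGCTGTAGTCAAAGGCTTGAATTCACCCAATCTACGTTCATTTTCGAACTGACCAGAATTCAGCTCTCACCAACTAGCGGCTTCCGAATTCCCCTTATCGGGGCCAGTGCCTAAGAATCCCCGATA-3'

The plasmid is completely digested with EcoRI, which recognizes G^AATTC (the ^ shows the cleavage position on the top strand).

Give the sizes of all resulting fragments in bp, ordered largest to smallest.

EcoRI sites (GAATTC) start at positions 2, 55, 92, 122.
EcoRI cuts after the first base of each site, so after positions 2, 55, 92, 122.
Circular molecule, 4 cuts → 4 fragments:
  3–55 → 53 bp
  56–92 → 37 bp
  93–122 → 30 bp
  123–162 then 1–2 → 40 + 2 = 42 bp
Sorted largest to smallest: 53, 42, 37, 30 bp.

53, 42, 37, 30 bp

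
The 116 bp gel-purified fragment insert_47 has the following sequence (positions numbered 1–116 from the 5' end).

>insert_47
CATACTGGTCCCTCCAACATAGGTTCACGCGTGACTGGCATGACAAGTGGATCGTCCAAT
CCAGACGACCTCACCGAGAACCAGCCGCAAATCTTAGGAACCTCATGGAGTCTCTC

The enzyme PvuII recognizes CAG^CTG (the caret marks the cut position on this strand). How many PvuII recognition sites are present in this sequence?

0

No occurrence of CAGCTG is present in the sequence.
PvuII does not cut: 0 sites.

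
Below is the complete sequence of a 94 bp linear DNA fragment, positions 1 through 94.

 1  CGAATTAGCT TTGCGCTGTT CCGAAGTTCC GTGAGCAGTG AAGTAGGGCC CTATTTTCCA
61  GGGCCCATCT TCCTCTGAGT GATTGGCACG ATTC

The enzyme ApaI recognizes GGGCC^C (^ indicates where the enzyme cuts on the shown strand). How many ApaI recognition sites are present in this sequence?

GGGCCC occurs starting at positions 46, 61.
ApaI cuts at 2 sites.

2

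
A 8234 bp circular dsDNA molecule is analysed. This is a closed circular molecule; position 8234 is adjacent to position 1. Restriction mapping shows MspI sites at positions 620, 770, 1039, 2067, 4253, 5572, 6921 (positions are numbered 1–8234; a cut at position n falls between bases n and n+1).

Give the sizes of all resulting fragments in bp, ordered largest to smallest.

Circular molecule, 7 cuts → 7 fragments:
  770 − 620 = 150 bp
  1039 − 770 = 269 bp
  2067 − 1039 = 1028 bp
  4253 − 2067 = 2186 bp
  5572 − 4253 = 1319 bp
  6921 − 5572 = 1349 bp
  wrap: 8234 − 6921 + 620 = 1933 bp
Sorted largest to smallest: 2186, 1933, 1349, 1319, 1028, 269, 150 bp.

2186, 1933, 1349, 1319, 1028, 269, 150 bp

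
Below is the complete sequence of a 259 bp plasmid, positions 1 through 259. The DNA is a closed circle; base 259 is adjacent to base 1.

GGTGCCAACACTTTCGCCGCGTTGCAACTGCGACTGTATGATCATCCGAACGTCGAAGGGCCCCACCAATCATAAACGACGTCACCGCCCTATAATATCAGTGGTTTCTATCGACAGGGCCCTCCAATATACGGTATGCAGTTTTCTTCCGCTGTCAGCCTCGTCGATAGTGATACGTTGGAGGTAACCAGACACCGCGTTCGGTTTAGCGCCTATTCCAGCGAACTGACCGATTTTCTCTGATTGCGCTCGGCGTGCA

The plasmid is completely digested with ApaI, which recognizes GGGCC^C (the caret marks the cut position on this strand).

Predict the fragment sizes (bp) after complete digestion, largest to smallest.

200, 59 bp

ApaI sites (GGGCCC) start at positions 58, 117.
ApaI cuts after base 5 of each site (before the last base), so after positions 62, 121.
Circular molecule, 2 cuts → 2 fragments:
  63–121 → 59 bp
  122–259 then 1–62 → 138 + 62 = 200 bp
Sorted largest to smallest: 200, 59 bp.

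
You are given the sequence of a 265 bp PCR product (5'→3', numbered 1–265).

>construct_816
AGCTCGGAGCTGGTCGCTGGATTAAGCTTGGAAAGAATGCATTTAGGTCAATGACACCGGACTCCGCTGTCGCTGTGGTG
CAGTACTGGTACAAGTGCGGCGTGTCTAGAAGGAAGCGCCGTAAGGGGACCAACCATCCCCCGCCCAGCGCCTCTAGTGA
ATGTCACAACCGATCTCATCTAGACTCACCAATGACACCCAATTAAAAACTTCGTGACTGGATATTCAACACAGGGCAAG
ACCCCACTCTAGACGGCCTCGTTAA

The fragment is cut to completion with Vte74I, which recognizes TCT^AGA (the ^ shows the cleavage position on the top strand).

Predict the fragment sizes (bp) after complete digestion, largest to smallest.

Vte74I sites (TCTAGA) start at positions 105, 179, 248.
Vte74I cuts after base 3 of each site, so after positions 107, 181, 250.
Linear molecule, 3 cuts → 4 fragments:
  1–107 → 107 bp
  108–181 → 74 bp
  182–250 → 69 bp
  251–265 → 15 bp
Sorted largest to smallest: 107, 74, 69, 15 bp.

107, 74, 69, 15 bp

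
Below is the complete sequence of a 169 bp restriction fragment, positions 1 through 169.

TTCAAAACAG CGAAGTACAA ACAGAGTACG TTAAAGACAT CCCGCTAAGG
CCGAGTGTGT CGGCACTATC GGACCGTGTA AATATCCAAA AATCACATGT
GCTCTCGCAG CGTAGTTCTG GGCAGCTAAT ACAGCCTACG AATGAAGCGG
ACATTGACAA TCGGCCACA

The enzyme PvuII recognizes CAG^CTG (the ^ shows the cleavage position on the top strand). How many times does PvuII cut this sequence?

0

No occurrence of CAGCTG is present in the sequence.
PvuII does not cut: 0 sites.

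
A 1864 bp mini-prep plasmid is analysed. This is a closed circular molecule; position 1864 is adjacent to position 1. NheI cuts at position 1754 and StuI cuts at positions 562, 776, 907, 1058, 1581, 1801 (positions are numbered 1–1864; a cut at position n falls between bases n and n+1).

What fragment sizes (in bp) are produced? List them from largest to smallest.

625, 523, 214, 173, 151, 131, 47 bp

Combined cut positions (sorted): 562, 776, 907, 1058, 1581, 1754, 1801.
Circular molecule, 7 cuts → 7 fragments:
  776 − 562 = 214 bp
  907 − 776 = 131 bp
  1058 − 907 = 151 bp
  1581 − 1058 = 523 bp
  1754 − 1581 = 173 bp
  1801 − 1754 = 47 bp
  wrap: 1864 − 1801 + 562 = 625 bp
Sorted largest to smallest: 625, 523, 214, 173, 151, 131, 47 bp.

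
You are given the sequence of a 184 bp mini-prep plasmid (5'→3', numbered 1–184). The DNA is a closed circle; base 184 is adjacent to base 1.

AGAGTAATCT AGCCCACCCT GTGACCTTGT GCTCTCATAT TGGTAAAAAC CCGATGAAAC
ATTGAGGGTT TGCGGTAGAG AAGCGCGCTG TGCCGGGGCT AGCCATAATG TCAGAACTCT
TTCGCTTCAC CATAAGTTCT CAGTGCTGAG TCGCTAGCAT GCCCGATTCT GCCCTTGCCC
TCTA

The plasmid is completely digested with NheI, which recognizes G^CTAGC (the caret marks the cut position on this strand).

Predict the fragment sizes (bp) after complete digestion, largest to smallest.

129, 55 bp

NheI sites (GCTAGC) start at positions 98, 153.
NheI cuts after the first base of each site, so after positions 98, 153.
Circular molecule, 2 cuts → 2 fragments:
  99–153 → 55 bp
  154–184 then 1–98 → 31 + 98 = 129 bp
Sorted largest to smallest: 129, 55 bp.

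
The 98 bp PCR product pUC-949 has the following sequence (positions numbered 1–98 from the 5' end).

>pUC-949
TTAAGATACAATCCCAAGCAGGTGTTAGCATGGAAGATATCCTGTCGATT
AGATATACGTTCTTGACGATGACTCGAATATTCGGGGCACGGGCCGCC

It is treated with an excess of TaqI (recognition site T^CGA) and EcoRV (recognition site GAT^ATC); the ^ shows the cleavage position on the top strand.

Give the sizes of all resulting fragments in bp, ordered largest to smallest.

TaqI sites (TCGA) start at positions 45, 74.
TaqI cuts after the first base of each site, so after positions 45, 74.
The EcoRV site (GATATC) starts at position 36.
EcoRV cuts after base 3 of each site, so after position 38.
Combined cut positions: 38, 45, 74.
Linear molecule, 3 cuts → 4 fragments:
  1–38 → 38 bp
  39–45 → 7 bp
  46–74 → 29 bp
  75–98 → 24 bp
Sorted largest to smallest: 38, 29, 24, 7 bp.

38, 29, 24, 7 bp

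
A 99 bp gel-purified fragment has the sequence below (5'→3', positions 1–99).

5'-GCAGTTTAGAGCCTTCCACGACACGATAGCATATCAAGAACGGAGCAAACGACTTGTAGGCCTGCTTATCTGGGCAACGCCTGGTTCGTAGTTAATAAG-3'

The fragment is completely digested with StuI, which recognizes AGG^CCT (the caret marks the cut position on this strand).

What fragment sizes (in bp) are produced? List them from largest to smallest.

The StuI site (AGGCCT) starts at position 58.
StuI cuts after base 3 of each site, so after position 60.
Linear molecule, 1 cut → 2 fragments:
  1–60 → 60 bp
  61–99 → 39 bp
Sorted largest to smallest: 60, 39 bp.

60, 39 bp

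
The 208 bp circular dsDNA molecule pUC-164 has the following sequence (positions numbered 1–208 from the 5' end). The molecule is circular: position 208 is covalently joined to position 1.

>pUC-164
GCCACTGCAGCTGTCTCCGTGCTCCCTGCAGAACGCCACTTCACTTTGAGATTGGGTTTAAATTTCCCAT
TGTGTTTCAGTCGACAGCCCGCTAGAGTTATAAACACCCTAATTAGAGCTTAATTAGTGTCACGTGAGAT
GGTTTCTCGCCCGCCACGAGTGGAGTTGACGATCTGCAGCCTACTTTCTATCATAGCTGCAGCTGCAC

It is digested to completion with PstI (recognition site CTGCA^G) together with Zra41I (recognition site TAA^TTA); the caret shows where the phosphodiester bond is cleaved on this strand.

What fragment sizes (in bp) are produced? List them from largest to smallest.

PstI sites (CTGCAG) start at positions 5, 26, 174, 197.
PstI cuts after base 5 of each site (before the last base), so after positions 9, 30, 178, 201.
Zra41I sites (TAATTA) start at positions 110, 121.
Zra41I cuts after base 3 of each site, so after positions 112, 123.
Combined cut positions: 9, 30, 112, 123, 178, 201.
Circular molecule, 6 cuts → 6 fragments:
  10–30 → 21 bp
  31–112 → 82 bp
  113–123 → 11 bp
  124–178 → 55 bp
  179–201 → 23 bp
  202–208 then 1–9 → 7 + 9 = 16 bp
Sorted largest to smallest: 82, 55, 23, 21, 16, 11 bp.

82, 55, 23, 21, 16, 11 bp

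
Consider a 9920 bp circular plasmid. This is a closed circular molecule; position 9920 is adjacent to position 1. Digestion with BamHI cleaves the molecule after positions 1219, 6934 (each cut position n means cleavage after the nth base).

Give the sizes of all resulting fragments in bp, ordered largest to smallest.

5715, 4205 bp

Circular molecule, 2 cuts → 2 fragments:
  6934 − 1219 = 5715 bp
  wrap: 9920 − 6934 + 1219 = 4205 bp
Sorted largest to smallest: 5715, 4205 bp.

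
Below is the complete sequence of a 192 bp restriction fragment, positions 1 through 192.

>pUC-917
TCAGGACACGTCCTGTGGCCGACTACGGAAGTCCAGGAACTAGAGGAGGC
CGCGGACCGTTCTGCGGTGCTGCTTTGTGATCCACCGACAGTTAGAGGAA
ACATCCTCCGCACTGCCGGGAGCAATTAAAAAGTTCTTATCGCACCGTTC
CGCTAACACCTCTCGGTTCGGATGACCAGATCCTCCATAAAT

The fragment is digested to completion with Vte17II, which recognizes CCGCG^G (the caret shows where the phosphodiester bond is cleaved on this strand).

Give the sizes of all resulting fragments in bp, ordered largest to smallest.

138, 54 bp

The Vte17II site (CCGCGG) starts at position 50.
Vte17II cuts after base 5 of each site (before the last base), so after position 54.
Linear molecule, 1 cut → 2 fragments:
  1–54 → 54 bp
  55–192 → 138 bp
Sorted largest to smallest: 138, 54 bp.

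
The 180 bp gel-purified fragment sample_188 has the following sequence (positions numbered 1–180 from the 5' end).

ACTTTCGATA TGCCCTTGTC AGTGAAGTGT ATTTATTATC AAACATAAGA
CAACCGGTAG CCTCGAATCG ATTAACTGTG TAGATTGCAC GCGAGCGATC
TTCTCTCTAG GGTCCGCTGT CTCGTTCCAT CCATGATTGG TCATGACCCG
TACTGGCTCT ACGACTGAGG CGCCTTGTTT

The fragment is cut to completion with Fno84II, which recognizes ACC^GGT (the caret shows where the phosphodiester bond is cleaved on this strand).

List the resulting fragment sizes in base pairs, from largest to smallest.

125, 55 bp

The Fno84II site (ACCGGT) starts at position 53.
Fno84II cuts after base 3 of each site, so after position 55.
Linear molecule, 1 cut → 2 fragments:
  1–55 → 55 bp
  56–180 → 125 bp
Sorted largest to smallest: 125, 55 bp.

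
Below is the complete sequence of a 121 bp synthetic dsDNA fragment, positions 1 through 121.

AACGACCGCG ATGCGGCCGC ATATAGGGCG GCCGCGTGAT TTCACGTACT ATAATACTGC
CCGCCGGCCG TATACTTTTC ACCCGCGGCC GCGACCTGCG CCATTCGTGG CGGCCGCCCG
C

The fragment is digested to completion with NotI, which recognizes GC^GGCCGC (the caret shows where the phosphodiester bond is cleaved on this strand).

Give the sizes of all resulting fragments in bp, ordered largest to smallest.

57, 25, 15, 14, 10 bp

NotI sites (GCGGCCGC) start at positions 13, 28, 85, 110.
NotI cuts after base 2 of each site, so after positions 14, 29, 86, 111.
Linear molecule, 4 cuts → 5 fragments:
  1–14 → 14 bp
  15–29 → 15 bp
  30–86 → 57 bp
  87–111 → 25 bp
  112–121 → 10 bp
Sorted largest to smallest: 57, 25, 15, 14, 10 bp.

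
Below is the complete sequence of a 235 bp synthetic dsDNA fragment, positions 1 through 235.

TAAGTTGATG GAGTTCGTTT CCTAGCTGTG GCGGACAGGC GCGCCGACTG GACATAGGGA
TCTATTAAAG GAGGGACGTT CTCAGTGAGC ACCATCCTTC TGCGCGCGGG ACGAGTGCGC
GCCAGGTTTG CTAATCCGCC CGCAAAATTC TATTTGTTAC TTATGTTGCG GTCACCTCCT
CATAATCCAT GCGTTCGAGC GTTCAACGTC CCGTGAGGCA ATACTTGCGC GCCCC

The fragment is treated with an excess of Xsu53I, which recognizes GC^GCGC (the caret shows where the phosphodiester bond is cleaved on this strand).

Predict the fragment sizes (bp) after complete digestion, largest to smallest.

Xsu53I sites (GCGCGC) start at positions 39, 102, 117, 227.
Xsu53I cuts after base 2 of each site, so after positions 40, 103, 118, 228.
Linear molecule, 4 cuts → 5 fragments:
  1–40 → 40 bp
  41–103 → 63 bp
  104–118 → 15 bp
  119–228 → 110 bp
  229–235 → 7 bp
Sorted largest to smallest: 110, 63, 40, 15, 7 bp.

110, 63, 40, 15, 7 bp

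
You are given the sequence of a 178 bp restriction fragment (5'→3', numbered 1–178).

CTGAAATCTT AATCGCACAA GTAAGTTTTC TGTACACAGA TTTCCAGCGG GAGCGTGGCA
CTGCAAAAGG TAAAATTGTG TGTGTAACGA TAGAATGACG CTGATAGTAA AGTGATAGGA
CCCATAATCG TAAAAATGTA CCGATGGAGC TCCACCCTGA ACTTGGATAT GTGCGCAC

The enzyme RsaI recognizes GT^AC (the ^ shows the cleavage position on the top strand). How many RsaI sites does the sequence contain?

2

GTAC occurs starting at positions 32, 138.
RsaI cuts at 2 sites.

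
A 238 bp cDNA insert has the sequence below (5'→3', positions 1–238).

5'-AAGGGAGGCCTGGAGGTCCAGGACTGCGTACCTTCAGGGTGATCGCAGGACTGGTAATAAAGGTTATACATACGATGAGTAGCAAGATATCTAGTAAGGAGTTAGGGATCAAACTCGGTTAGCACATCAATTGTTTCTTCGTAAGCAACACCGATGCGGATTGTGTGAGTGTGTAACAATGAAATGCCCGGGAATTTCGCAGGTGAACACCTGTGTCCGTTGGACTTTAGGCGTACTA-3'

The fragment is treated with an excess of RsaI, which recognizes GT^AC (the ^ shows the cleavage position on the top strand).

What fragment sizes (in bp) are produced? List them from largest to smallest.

205, 29, 4 bp

RsaI sites (GTAC) start at positions 28, 233.
RsaI cuts after base 2 of each site, so after positions 29, 234.
Linear molecule, 2 cuts → 3 fragments:
  1–29 → 29 bp
  30–234 → 205 bp
  235–238 → 4 bp
Sorted largest to smallest: 205, 29, 4 bp.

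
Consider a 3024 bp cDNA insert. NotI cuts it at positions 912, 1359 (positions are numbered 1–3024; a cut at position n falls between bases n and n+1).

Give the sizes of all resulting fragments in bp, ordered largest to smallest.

1665, 912, 447 bp

Linear molecule, 2 cuts → 3 fragments:
  912 − 0 = 912 bp
  1359 − 912 = 447 bp
  3024 − 1359 = 1665 bp
Sorted largest to smallest: 1665, 912, 447 bp.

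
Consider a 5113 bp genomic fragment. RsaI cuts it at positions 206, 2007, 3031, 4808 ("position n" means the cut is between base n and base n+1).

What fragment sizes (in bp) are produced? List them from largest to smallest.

Linear molecule, 4 cuts → 5 fragments:
  206 − 0 = 206 bp
  2007 − 206 = 1801 bp
  3031 − 2007 = 1024 bp
  4808 − 3031 = 1777 bp
  5113 − 4808 = 305 bp
Sorted largest to smallest: 1801, 1777, 1024, 305, 206 bp.

1801, 1777, 1024, 305, 206 bp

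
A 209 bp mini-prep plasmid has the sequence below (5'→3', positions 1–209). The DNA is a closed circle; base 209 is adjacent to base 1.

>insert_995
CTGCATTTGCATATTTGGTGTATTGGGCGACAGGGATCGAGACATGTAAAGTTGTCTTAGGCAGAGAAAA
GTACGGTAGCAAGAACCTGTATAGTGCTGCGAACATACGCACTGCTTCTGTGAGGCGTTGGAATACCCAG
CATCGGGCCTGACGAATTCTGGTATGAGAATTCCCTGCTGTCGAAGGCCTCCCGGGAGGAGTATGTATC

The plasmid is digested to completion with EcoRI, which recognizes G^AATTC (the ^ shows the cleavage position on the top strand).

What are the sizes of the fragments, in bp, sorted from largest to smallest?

EcoRI sites (GAATTC) start at positions 154, 168.
EcoRI cuts after the first base of each site, so after positions 154, 168.
Circular molecule, 2 cuts → 2 fragments:
  155–168 → 14 bp
  169–209 then 1–154 → 41 + 154 = 195 bp
Sorted largest to smallest: 195, 14 bp.

195, 14 bp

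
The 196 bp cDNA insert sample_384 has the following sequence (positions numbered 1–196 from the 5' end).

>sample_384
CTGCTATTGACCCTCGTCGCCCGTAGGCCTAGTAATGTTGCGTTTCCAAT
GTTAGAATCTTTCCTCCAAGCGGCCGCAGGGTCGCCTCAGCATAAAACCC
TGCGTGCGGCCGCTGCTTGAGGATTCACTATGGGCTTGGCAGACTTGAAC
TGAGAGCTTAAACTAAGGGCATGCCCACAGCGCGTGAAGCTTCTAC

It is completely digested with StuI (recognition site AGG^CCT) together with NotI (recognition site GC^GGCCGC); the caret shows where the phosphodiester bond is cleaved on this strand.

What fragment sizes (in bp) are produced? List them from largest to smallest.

The StuI site (AGGCCT) starts at position 25.
StuI cuts after base 3 of each site, so after position 27.
NotI sites (GCGGCCGC) start at positions 70, 106.
NotI cuts after base 2 of each site, so after positions 71, 107.
Combined cut positions: 27, 71, 107.
Linear molecule, 3 cuts → 4 fragments:
  1–27 → 27 bp
  28–71 → 44 bp
  72–107 → 36 bp
  108–196 → 89 bp
Sorted largest to smallest: 89, 44, 36, 27 bp.

89, 44, 36, 27 bp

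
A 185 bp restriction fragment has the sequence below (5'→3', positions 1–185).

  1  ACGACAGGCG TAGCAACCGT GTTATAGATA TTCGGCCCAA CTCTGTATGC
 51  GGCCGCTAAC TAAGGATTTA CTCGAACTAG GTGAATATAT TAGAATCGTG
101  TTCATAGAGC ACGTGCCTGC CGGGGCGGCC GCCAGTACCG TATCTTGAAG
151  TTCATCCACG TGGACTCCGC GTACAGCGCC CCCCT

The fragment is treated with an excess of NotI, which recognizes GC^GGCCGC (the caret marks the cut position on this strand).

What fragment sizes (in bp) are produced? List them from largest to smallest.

NotI sites (GCGGCCGC) start at positions 49, 125.
NotI cuts after base 2 of each site, so after positions 50, 126.
Linear molecule, 2 cuts → 3 fragments:
  1–50 → 50 bp
  51–126 → 76 bp
  127–185 → 59 bp
Sorted largest to smallest: 76, 59, 50 bp.

76, 59, 50 bp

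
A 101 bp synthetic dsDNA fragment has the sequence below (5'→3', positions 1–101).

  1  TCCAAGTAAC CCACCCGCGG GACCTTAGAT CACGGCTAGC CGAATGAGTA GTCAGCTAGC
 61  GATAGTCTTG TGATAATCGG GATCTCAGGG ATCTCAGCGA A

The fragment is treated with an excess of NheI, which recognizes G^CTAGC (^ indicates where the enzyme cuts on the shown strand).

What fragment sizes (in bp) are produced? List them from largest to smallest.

46, 35, 20 bp

NheI sites (GCTAGC) start at positions 35, 55.
NheI cuts after the first base of each site, so after positions 35, 55.
Linear molecule, 2 cuts → 3 fragments:
  1–35 → 35 bp
  36–55 → 20 bp
  56–101 → 46 bp
Sorted largest to smallest: 46, 35, 20 bp.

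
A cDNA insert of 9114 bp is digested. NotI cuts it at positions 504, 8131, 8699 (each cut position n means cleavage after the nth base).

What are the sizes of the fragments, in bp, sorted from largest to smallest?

Linear molecule, 3 cuts → 4 fragments:
  504 − 0 = 504 bp
  8131 − 504 = 7627 bp
  8699 − 8131 = 568 bp
  9114 − 8699 = 415 bp
Sorted largest to smallest: 7627, 568, 504, 415 bp.

7627, 568, 504, 415 bp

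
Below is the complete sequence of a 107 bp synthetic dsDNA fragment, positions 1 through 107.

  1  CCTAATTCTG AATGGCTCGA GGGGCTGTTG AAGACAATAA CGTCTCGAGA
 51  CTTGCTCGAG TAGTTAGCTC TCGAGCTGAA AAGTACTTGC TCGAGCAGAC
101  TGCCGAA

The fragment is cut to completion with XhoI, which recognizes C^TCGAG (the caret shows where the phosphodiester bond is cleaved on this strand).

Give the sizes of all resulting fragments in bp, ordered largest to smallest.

28, 20, 17, 16, 15, 11 bp

XhoI sites (CTCGAG) start at positions 16, 44, 55, 70, 90.
XhoI cuts after the first base of each site, so after positions 16, 44, 55, 70, 90.
Linear molecule, 5 cuts → 6 fragments:
  1–16 → 16 bp
  17–44 → 28 bp
  45–55 → 11 bp
  56–70 → 15 bp
  71–90 → 20 bp
  91–107 → 17 bp
Sorted largest to smallest: 28, 20, 17, 16, 15, 11 bp.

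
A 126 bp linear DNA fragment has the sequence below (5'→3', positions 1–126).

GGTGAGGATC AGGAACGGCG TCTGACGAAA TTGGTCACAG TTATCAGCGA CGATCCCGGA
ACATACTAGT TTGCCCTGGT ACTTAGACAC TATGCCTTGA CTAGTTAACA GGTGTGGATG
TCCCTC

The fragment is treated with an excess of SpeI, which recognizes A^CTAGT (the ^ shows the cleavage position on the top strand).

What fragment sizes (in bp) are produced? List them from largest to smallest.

SpeI sites (ACTAGT) start at positions 65, 100.
SpeI cuts after the first base of each site, so after positions 65, 100.
Linear molecule, 2 cuts → 3 fragments:
  1–65 → 65 bp
  66–100 → 35 bp
  101–126 → 26 bp
Sorted largest to smallest: 65, 35, 26 bp.

65, 35, 26 bp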